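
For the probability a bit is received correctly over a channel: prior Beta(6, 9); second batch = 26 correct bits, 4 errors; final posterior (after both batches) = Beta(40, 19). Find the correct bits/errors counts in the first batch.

Sequential conjugate updates are equivalent to a single update on the pooled data, so total successes = posterior α − prior α and total failures = posterior β − prior β.
Total across both batches: 40−6=34 correct bits, 19−9=10 errors.
Subtract the second batch: 34−26=8 correct bits and 10−4=6 errors.

8 correct bits and 6 errors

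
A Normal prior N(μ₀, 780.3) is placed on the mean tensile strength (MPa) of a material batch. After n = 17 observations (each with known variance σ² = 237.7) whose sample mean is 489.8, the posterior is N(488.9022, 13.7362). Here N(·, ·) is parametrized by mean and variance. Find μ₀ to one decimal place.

μ₀ = 438.8

With known observation variance, the Normal–Normal posterior has precision τ_n = τ₀ + n/σ² and mean μ_n = (τ₀μ₀ + (n/σ²)x̄)/τ_n.
Here τ₀ = 1/780.3 = 0.001282 and τ_data = 17/237.7 = 0.071519, so τ_n = 0.072801.
Rearranging for μ₀: μ₀ = (μ_n·τ_n − τ_data·x̄)/τ₀ = (488.9022·0.072801 − 0.071519·489.8) / 0.001282 = 0.562563/0.001282 ≈ 438.8.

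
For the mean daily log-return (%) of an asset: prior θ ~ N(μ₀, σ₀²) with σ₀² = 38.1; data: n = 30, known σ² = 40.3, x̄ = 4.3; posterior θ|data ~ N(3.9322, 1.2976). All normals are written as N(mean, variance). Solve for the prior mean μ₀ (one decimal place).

μ₀ = -6.5

With known observation variance, the Normal–Normal posterior has precision τ_n = τ₀ + n/σ² and mean μ_n = (τ₀μ₀ + (n/σ²)x̄)/τ_n.
Here τ₀ = 1/38.1 = 0.026247 and τ_data = 30/40.3 = 0.744417, so τ_n = 0.770664.
Rearranging for μ₀: μ₀ = (μ_n·τ_n − τ_data·x̄)/τ₀ = (3.9322·0.770664 − 0.744417·4.3) / 0.026247 = -0.170588/0.026247 ≈ -6.5.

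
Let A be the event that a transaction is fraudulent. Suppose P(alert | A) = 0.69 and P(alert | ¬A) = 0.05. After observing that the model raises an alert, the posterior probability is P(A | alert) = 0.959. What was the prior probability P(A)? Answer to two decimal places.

P(A) = 0.63

Bayes' rule in odds form gives O(A|E) = O(A)·[P(E|A)/P(E|¬A)], hence O(A) = O(A|E)/LR.
Posterior odds = 0.959/(1−0.959) = 23.3902. LR = 0.69/0.05 = 13.8000.
Prior odds = 23.3902/13.8000 = 1.6949, so P(A) = 1.6949/(1+1.6949) ≈ 0.63.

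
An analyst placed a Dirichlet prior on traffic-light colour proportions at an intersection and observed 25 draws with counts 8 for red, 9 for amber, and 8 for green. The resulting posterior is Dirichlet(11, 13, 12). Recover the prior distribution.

For a Dirichlet(α) prior with multinomial counts c, the posterior is Dirichlet(α + c) componentwise.
Subtract each count from the matching posterior parameter: 11−8=3, 13−9=4, 12−8=4.

Dirichlet(3, 4, 4)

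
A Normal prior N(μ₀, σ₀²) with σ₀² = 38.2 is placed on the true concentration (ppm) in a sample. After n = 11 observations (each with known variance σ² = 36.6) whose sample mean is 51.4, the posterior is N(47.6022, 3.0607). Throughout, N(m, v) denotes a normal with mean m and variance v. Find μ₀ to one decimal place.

With known observation variance, the Normal–Normal posterior has precision τ_n = τ₀ + n/σ² and mean μ_n = (τ₀μ₀ + (n/σ²)x̄)/τ_n.
Here τ₀ = 1/38.2 = 0.026178 and τ_data = 11/36.6 = 0.300546, so τ_n = 0.326724.
Rearranging for μ₀: μ₀ = (μ_n·τ_n − τ_data·x̄)/τ₀ = (47.6022·0.326724 − 0.300546·51.4) / 0.026178 = 0.104717/0.026178 ≈ 4.0.

μ₀ = 4.0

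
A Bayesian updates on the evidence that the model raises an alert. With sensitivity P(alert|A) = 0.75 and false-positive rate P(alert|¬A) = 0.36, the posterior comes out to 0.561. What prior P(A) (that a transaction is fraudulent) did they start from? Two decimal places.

P(A) = 0.38

Bayes' rule in odds form gives O(A|E) = O(A)·[P(E|A)/P(E|¬A)], hence O(A) = O(A|E)/LR.
Posterior odds = 0.561/(1−0.561) = 1.2779. LR = 0.75/0.36 = 2.0833.
Prior odds = 1.2779/2.0833 = 0.6134, so P(A) = 0.6134/(1+0.6134) ≈ 0.38.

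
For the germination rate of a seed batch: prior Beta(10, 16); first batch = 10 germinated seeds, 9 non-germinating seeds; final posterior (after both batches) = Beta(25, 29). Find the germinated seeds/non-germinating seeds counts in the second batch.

5 germinated seeds and 4 non-germinating seeds

Because Beta–binomial updating is additive in the counts, the combined data contributed (α_post−α_prior, β_post−β_prior) successes and failures.
Total across both batches: 25−10=15 germinated seeds, 29−16=13 non-germinating seeds.
Subtract the first batch: 15−10=5 germinated seeds and 13−9=4 non-germinating seeds.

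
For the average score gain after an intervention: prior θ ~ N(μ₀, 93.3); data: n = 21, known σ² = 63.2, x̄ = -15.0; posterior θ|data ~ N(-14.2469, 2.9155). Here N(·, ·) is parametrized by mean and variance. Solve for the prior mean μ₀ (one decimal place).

μ₀ = 9.1

The posterior mean is a precision-weighted average: μ_n = (τ₀μ₀ + τ_data·x̄)/(τ₀+τ_data), with τ₀=1/σ₀² and τ_data=n/σ².
Here τ₀ = 1/93.3 = 0.010718 and τ_data = 21/63.2 = 0.332278, so τ_n = 0.342996.
Rearranging for μ₀: μ₀ = (μ_n·τ_n − τ_data·x̄)/τ₀ = (-14.2469·0.342996 − 0.332278·-15.0) / 0.010718 = 0.097540/0.010718 ≈ 9.1.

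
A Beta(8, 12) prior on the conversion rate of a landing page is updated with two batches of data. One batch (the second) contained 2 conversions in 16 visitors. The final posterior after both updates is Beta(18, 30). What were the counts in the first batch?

Because Beta–binomial updating is additive in the counts, the combined data contributed (α_post−α_prior, β_post−β_prior) successes and failures.
Total across both batches: 18−8=10 conversions, 30−12=18 bounces.
Subtract the second batch: 10−2=8 conversions and 18−14=4 bounces.

8 conversions and 4 bounces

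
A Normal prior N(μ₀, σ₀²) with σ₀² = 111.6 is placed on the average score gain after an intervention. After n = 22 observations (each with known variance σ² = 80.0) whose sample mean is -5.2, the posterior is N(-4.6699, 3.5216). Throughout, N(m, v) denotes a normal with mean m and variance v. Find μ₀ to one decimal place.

With known observation variance, the Normal–Normal posterior has precision τ_n = τ₀ + n/σ² and mean μ_n = (τ₀μ₀ + (n/σ²)x̄)/τ_n.
Here τ₀ = 1/111.6 = 0.008961 and τ_data = 22/80.0 = 0.275000, so τ_n = 0.283961.
Rearranging for μ₀: μ₀ = (μ_n·τ_n − τ_data·x̄)/τ₀ = (-4.6699·0.283961 − 0.275000·-5.2) / 0.008961 = 0.103931/0.008961 ≈ 11.6.

μ₀ = 11.6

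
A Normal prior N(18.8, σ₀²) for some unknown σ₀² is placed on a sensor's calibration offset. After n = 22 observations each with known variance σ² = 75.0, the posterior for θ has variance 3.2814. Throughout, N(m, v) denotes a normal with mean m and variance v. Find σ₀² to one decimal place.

σ₀² = 87.6

For the Normal–Normal model with known σ², precisions add: τ_n = τ₀ + n/σ².
So 1/σ₀² = 1/3.2814 − 22/75.0 = 0.304748 − 0.293333 = 0.011415.
Hence σ₀² = 1/0.011415 ≈ 87.6.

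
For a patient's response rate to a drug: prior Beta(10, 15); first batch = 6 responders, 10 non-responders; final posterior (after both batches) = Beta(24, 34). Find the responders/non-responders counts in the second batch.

Sequential conjugate updates are equivalent to a single update on the pooled data, so total successes = posterior α − prior α and total failures = posterior β − prior β.
Total across both batches: 24−10=14 responders, 34−15=19 non-responders.
Subtract the first batch: 14−6=8 responders and 19−10=9 non-responders.

8 responders and 9 non-responders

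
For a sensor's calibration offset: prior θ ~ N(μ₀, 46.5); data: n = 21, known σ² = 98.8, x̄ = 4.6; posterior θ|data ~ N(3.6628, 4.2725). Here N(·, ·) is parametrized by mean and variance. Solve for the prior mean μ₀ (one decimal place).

μ₀ = -5.6

The posterior mean is a precision-weighted average: μ_n = (τ₀μ₀ + τ_data·x̄)/(τ₀+τ_data), with τ₀=1/σ₀² and τ_data=n/σ².
Here τ₀ = 1/46.5 = 0.021505 and τ_data = 21/98.8 = 0.212551, so τ_n = 0.234056.
Rearranging for μ₀: μ₀ = (μ_n·τ_n − τ_data·x̄)/τ₀ = (3.6628·0.234056 − 0.212551·4.6) / 0.021505 = -0.120434/0.021505 ≈ -5.6.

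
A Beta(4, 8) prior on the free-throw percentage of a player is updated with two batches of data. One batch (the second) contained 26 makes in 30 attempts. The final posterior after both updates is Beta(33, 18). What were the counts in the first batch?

Because Beta–binomial updating is additive in the counts, the combined data contributed (α_post−α_prior, β_post−β_prior) successes and failures.
Total across both batches: 33−4=29 makes, 18−8=10 misses.
Subtract the second batch: 29−26=3 makes and 10−4=6 misses.

3 makes and 6 misses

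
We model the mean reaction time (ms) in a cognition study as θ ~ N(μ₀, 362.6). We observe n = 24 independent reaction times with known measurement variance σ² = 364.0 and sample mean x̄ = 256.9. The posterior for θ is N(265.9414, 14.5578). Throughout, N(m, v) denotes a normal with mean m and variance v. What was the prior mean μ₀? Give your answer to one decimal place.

The posterior mean is a precision-weighted average: μ_n = (τ₀μ₀ + τ_data·x̄)/(τ₀+τ_data), with τ₀=1/σ₀² and τ_data=n/σ².
Here τ₀ = 1/362.6 = 0.002758 and τ_data = 24/364.0 = 0.065934, so τ_n = 0.068692.
Rearranging for μ₀: μ₀ = (μ_n·τ_n − τ_data·x̄)/τ₀ = (265.9414·0.068692 − 0.065934·256.9) / 0.002758 = 1.329602/0.002758 ≈ 482.1.

μ₀ = 482.1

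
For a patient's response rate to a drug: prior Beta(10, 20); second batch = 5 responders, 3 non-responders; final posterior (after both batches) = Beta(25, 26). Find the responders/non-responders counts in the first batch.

Sequential conjugate updates are equivalent to a single update on the pooled data, so total successes = posterior α − prior α and total failures = posterior β − prior β.
Total across both batches: 25−10=15 responders, 26−20=6 non-responders.
Subtract the second batch: 15−5=10 responders and 6−3=3 non-responders.

10 responders and 3 non-responders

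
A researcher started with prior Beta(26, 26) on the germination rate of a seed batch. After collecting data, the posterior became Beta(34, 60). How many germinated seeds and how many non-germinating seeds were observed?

8 germinated seeds and 34 non-germinating seeds

Under Beta–binomial conjugacy the posterior parameters are (α+s, β+f).
So s = 34 − 26 = 8 and f = 60 − 26 = 34.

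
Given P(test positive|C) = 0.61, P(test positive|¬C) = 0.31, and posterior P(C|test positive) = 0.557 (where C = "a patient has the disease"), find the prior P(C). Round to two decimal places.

P(C) = 0.39

Bayes' rule in odds form gives O(C|E) = O(C)·[P(E|C)/P(E|¬C)], hence O(C) = O(C|E)/LR.
Posterior odds = 0.557/(1−0.557) = 1.2573. LR = 0.61/0.31 = 1.9677.
Prior odds = 1.2573/1.9677 = 0.6390, so P(C) = 0.6390/(1+0.6390) ≈ 0.39.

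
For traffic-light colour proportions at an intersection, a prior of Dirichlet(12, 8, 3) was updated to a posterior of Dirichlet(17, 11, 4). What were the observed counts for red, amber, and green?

For a Dirichlet(α) prior with multinomial counts c, the posterior is Dirichlet(α + c) componentwise.
Counts are posterior − prior componentwise: 17−12=5, 11−8=3, 4−3=1.

counts (5, 3, 1)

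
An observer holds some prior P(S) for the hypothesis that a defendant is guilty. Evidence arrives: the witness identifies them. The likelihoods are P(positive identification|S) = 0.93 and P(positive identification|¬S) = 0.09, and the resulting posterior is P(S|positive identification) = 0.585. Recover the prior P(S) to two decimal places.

Bayes' rule in odds form gives O(S|E) = O(S)·[P(E|S)/P(E|¬S)], hence O(S) = O(S|E)/LR.
Posterior odds = 0.585/(1−0.585) = 1.4096. LR = 0.93/0.09 = 10.3333.
Prior odds = 1.4096/10.3333 = 0.1364, so P(S) = 0.1364/(1+0.1364) ≈ 0.12.

P(S) = 0.12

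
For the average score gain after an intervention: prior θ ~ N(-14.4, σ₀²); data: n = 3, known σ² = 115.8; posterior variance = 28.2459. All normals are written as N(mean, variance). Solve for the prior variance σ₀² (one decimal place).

σ₀² = 105.3

Posterior precision equals prior precision plus data precision: 1/σ_n² = 1/σ₀² + n/σ².
So 1/σ₀² = 1/28.2459 − 3/115.8 = 0.035403 − 0.025907 = 0.009496.
Hence σ₀² = 1/0.009496 ≈ 105.3.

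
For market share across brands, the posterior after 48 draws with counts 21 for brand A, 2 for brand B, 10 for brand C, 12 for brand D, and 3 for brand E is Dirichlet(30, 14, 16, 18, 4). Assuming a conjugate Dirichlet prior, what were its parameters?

For a Dirichlet(α) prior with multinomial counts c, the posterior is Dirichlet(α + c) componentwise.
Subtract each count from the matching posterior parameter: 30−21=9, 14−2=12, 16−10=6, 18−12=6, 4−3=1.

Dirichlet(9, 12, 6, 6, 1)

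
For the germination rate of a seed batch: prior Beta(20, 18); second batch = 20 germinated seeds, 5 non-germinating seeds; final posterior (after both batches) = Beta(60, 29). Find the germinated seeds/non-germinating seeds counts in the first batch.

20 germinated seeds and 6 non-germinating seeds

Because Beta–binomial updating is additive in the counts, the combined data contributed (α_post−α_prior, β_post−β_prior) successes and failures.
Total across both batches: 60−20=40 germinated seeds, 29−18=11 non-germinating seeds.
Subtract the second batch: 40−20=20 germinated seeds and 11−5=6 non-germinating seeds.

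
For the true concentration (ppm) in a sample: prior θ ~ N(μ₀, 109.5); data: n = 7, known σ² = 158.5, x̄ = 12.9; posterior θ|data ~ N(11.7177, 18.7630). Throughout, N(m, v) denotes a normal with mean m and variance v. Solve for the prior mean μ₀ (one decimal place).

μ₀ = 6.0

The posterior mean is a precision-weighted average: μ_n = (τ₀μ₀ + τ_data·x̄)/(τ₀+τ_data), with τ₀=1/σ₀² and τ_data=n/σ².
Here τ₀ = 1/109.5 = 0.009132 and τ_data = 7/158.5 = 0.044164, so τ_n = 0.053296.
Rearranging for μ₀: μ₀ = (μ_n·τ_n − τ_data·x̄)/τ₀ = (11.7177·0.053296 − 0.044164·12.9) / 0.009132 = 0.054791/0.009132 ≈ 6.0.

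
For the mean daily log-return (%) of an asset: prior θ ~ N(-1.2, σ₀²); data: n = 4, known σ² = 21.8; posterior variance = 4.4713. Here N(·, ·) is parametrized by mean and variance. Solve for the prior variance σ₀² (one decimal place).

σ₀² = 24.9

For the Normal–Normal model with known σ², precisions add: τ_n = τ₀ + n/σ².
So 1/σ₀² = 1/4.4713 − 4/21.8 = 0.223649 − 0.183486 = 0.040163.
Hence σ₀² = 1/0.040163 ≈ 24.9.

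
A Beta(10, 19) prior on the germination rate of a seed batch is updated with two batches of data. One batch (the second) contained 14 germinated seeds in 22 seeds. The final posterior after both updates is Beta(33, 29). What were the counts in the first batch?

Because Beta–binomial updating is additive in the counts, the combined data contributed (α_post−α_prior, β_post−β_prior) successes and failures.
Total across both batches: 33−10=23 germinated seeds, 29−19=10 non-germinating seeds.
Subtract the second batch: 23−14=9 germinated seeds and 10−8=2 non-germinating seeds.

9 germinated seeds and 2 non-germinating seeds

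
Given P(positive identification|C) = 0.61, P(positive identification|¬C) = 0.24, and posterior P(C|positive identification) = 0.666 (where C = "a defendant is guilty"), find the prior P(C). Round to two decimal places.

P(C) = 0.44

In odds form, posterior odds = prior odds × likelihood ratio, so prior odds = posterior odds ÷ LR.
Posterior odds = 0.666/(1−0.666) = 1.9940. LR = 0.61/0.24 = 2.5417.
Prior odds = 1.9940/2.5417 = 0.7845, so P(C) = 0.7845/(1+0.7845) ≈ 0.44.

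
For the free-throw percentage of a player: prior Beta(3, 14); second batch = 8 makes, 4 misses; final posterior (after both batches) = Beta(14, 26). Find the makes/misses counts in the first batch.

Sequential conjugate updates are equivalent to a single update on the pooled data, so total successes = posterior α − prior α and total failures = posterior β − prior β.
Total across both batches: 14−3=11 makes, 26−14=12 misses.
Subtract the second batch: 11−8=3 makes and 12−4=8 misses.

3 makes and 8 misses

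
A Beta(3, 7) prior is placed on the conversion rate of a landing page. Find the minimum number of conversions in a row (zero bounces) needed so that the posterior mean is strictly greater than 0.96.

k = 166

After k conversions and 0 bounces the posterior is Beta(3+k, 7), with mean (3+k)/(3+7+k).
Set (3+k)/(10+k) > 0.96 and solve: k > (0.96·10 − 3)/(1 − 0.96) = 165.000.
The smallest integer exceeding 165.000 is 166.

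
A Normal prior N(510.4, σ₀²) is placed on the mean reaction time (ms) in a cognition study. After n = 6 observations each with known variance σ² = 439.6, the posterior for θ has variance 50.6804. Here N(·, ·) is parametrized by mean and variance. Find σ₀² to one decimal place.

Posterior precision equals prior precision plus data precision: 1/σ_n² = 1/σ₀² + n/σ².
So 1/σ₀² = 1/50.6804 − 6/439.6 = 0.019731 − 0.013649 = 0.006082.
Hence σ₀² = 1/0.006082 ≈ 164.4.

σ₀² = 164.4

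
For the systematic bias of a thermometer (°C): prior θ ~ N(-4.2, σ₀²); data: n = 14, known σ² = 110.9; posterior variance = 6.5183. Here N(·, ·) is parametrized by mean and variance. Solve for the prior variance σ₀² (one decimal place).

Posterior precision equals prior precision plus data precision: 1/σ_n² = 1/σ₀² + n/σ².
So 1/σ₀² = 1/6.5183 − 14/110.9 = 0.153414 − 0.126240 = 0.027174.
Hence σ₀² = 1/0.027174 ≈ 36.8.

σ₀² = 36.8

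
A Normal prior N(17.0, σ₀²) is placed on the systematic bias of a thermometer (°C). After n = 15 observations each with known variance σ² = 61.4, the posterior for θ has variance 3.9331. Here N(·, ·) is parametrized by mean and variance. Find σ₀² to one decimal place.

σ₀² = 100.5

For the Normal–Normal model with known σ², precisions add: τ_n = τ₀ + n/σ².
So 1/σ₀² = 1/3.9331 − 15/61.4 = 0.254252 − 0.244300 = 0.009952.
Hence σ₀² = 1/0.009952 ≈ 100.5.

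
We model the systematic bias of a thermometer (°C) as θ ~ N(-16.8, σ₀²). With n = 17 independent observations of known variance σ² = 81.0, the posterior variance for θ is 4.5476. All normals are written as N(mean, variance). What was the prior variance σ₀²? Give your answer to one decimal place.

For the Normal–Normal model with known σ², precisions add: τ_n = τ₀ + n/σ².
So 1/σ₀² = 1/4.5476 − 17/81.0 = 0.219896 − 0.209877 = 0.010019.
Hence σ₀² = 1/0.010019 ≈ 99.8.

σ₀² = 99.8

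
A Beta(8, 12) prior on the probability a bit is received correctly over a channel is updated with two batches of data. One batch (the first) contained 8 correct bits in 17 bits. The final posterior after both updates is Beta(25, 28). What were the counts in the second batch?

9 correct bits and 7 errors

Because Beta–binomial updating is additive in the counts, the combined data contributed (α_post−α_prior, β_post−β_prior) successes and failures.
Total across both batches: 25−8=17 correct bits, 28−12=16 errors.
Subtract the first batch: 17−8=9 correct bits and 16−9=7 errors.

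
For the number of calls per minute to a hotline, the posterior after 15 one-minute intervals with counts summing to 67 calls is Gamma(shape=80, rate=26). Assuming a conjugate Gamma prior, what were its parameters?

Gamma(shape=13, rate=11)

A Gamma(α, β) prior (rate parametrization) on a Poisson rate with n observations summing to S gives posterior Gamma(α+S, β+n).
So α = 80 − 67 = 13 and β = 26 − 15 = 11.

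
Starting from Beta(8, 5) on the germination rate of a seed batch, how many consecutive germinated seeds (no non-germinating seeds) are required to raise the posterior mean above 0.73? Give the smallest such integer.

After k germinated seeds and 0 non-germinating seeds the posterior is Beta(8+k, 5), with mean (8+k)/(8+5+k).
Set (8+k)/(13+k) > 0.73 and solve: k > (0.73·13 − 8)/(1 − 0.73) = 5.519.
The smallest integer exceeding 5.519 is 6, and checking k=6: (14)/(19) = 0.7368 > 0.73.

k = 6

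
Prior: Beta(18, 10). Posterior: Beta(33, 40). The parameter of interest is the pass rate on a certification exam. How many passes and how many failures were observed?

A Beta(a, b) prior with s successes and f failures in binomial data gives a Beta(a+s, b+f) posterior.
Match parameters: s=33−18=15, f=40−10=30.

15 passes and 30 failures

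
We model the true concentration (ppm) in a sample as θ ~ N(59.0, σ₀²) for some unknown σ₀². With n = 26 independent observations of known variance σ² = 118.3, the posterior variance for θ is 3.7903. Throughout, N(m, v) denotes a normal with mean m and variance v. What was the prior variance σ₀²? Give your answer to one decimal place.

Posterior precision equals prior precision plus data precision: 1/σ_n² = 1/σ₀² + n/σ².
So 1/σ₀² = 1/3.7903 − 26/118.3 = 0.263831 − 0.219780 = 0.044051.
Hence σ₀² = 1/0.044051 ≈ 22.7.

σ₀² = 22.7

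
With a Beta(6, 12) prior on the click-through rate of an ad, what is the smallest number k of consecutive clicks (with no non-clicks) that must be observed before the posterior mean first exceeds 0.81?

k = 46

After k clicks and 0 non-clicks the posterior is Beta(6+k, 12), with mean (6+k)/(6+12+k).
Set (6+k)/(18+k) > 0.81 and solve: k > (0.81·18 − 6)/(1 − 0.81) = 45.158.
The smallest integer exceeding 45.158 is 46, and checking k=46: (52)/(64) = 0.8125 > 0.81.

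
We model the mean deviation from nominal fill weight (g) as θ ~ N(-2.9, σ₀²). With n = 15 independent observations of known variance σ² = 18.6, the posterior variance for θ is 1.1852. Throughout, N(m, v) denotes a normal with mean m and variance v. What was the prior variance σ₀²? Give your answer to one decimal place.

Posterior precision equals prior precision plus data precision: 1/σ_n² = 1/σ₀² + n/σ².
So 1/σ₀² = 1/1.1852 − 15/18.6 = 0.843739 − 0.806452 = 0.037287.
Hence σ₀² = 1/0.037287 ≈ 26.8.

σ₀² = 26.8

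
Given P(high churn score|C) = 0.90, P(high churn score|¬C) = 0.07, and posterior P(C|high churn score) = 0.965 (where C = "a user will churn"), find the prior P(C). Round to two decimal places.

In odds form, posterior odds = prior odds × likelihood ratio, so prior odds = posterior odds ÷ LR.
Posterior odds = 0.965/(1−0.965) = 27.5714. LR = 0.90/0.07 = 12.8571.
Prior odds = 27.5714/12.8571 = 2.1444, so P(C) = 2.1444/(1+2.1444) ≈ 0.68.

P(C) = 0.68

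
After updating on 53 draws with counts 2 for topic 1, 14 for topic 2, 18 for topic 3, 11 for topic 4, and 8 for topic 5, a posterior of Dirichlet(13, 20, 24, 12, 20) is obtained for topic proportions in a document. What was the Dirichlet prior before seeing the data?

Dirichlet(11, 6, 6, 1, 12)

For a Dirichlet(α) prior with multinomial counts c, the posterior is Dirichlet(α + c) componentwise.
Subtract each count from the matching posterior parameter: 13−2=11, 20−14=6, 24−18=6, 12−11=1, 20−8=12.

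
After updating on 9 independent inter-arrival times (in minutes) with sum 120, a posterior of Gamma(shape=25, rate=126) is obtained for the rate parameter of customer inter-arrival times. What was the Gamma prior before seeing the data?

Gamma(shape=16, rate=6)

For an exponential likelihood with a Gamma(α, β) prior on the rate, n observations with total T give posterior Gamma(α+n, β+T).
So α = 25 − 9 = 16 and β = 126 − 120 = 6.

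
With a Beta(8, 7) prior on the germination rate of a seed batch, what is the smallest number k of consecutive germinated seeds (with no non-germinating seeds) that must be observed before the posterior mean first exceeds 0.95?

After k germinated seeds and 0 non-germinating seeds the posterior is Beta(8+k, 7), with mean (8+k)/(8+7+k).
Set (8+k)/(15+k) > 0.95 and solve: k > (0.95·15 − 8)/(1 − 0.95) = 125.000.
The smallest integer exceeding 125.000 is 126, and checking k=126: (134)/(141) = 0.9504 > 0.95.

k = 126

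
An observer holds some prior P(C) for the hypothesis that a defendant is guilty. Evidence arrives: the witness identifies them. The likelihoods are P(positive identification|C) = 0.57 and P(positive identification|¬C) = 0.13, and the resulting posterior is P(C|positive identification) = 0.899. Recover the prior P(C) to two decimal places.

In odds form, posterior odds = prior odds × likelihood ratio, so prior odds = posterior odds ÷ LR.
Posterior odds = 0.899/(1−0.899) = 8.9010. LR = 0.57/0.13 = 4.3846.
Prior odds = 8.9010/4.3846 = 2.0301, so P(C) = 2.0301/(1+2.0301) ≈ 0.67.

P(C) = 0.67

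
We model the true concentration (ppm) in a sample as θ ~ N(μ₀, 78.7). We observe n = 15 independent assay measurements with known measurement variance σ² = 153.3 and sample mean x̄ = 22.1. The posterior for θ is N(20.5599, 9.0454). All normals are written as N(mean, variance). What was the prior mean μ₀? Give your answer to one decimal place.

The posterior mean is a precision-weighted average: μ_n = (τ₀μ₀ + τ_data·x̄)/(τ₀+τ_data), with τ₀=1/σ₀² and τ_data=n/σ².
Here τ₀ = 1/78.7 = 0.012706 and τ_data = 15/153.3 = 0.097847, so τ_n = 0.110553.
Rearranging for μ₀: μ₀ = (μ_n·τ_n − τ_data·x̄)/τ₀ = (20.5599·0.110553 − 0.097847·22.1) / 0.012706 = 0.110540/0.012706 ≈ 8.7.

μ₀ = 8.7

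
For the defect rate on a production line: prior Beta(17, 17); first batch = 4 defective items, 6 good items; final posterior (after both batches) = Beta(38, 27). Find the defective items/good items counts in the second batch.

Because Beta–binomial updating is additive in the counts, the combined data contributed (α_post−α_prior, β_post−β_prior) successes and failures.
Total across both batches: 38−17=21 defective items, 27−17=10 good items.
Subtract the first batch: 21−4=17 defective items and 10−6=4 good items.

17 defective items and 4 good items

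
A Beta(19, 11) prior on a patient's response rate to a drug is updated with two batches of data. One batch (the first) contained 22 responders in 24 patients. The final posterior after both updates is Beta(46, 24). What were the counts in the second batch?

Because Beta–binomial updating is additive in the counts, the combined data contributed (α_post−α_prior, β_post−β_prior) successes and failures.
Total across both batches: 46−19=27 responders, 24−11=13 non-responders.
Subtract the first batch: 27−22=5 responders and 13−2=11 non-responders.

5 responders and 11 non-responders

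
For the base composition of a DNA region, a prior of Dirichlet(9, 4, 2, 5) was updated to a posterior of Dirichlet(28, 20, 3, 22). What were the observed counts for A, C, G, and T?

counts (19, 16, 1, 17)

For a Dirichlet(α) prior with multinomial counts c, the posterior is Dirichlet(α + c) componentwise.
Counts are posterior − prior componentwise: 28−9=19, 20−4=16, 3−2=1, 22−5=17.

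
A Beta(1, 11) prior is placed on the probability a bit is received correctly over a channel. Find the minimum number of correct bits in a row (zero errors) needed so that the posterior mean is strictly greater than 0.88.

k = 80

After k correct bits and 0 errors the posterior is Beta(1+k, 11), with mean (1+k)/(1+11+k).
Set (1+k)/(12+k) > 0.88 and solve: k > (0.88·12 − 1)/(1 − 0.88) = 79.667.
The smallest integer exceeding 79.667 is 80, and checking k=80: (81)/(92) = 0.8804 > 0.88.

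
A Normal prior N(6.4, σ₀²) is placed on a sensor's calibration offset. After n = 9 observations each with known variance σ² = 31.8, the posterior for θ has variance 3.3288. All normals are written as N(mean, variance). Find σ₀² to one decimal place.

For the Normal–Normal model with known σ², precisions add: τ_n = τ₀ + n/σ².
So 1/σ₀² = 1/3.3288 − 9/31.8 = 0.300409 − 0.283019 = 0.017390.
Hence σ₀² = 1/0.017390 ≈ 57.5.

σ₀² = 57.5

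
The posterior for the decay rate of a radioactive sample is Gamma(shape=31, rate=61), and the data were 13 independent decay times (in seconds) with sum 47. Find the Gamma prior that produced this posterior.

Gamma(shape=18, rate=14)

For an exponential likelihood with a Gamma(α, β) prior on the rate, n observations with total T give posterior Gamma(α+n, β+T).
So α = 31 − 13 = 18 and β = 61 − 47 = 14.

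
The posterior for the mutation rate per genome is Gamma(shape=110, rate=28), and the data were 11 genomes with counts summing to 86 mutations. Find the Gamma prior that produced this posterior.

A Gamma(α, β) prior (rate parametrization) on a Poisson rate with n observations summing to S gives posterior Gamma(α+S, β+n).
So α = 110 − 86 = 24 and β = 28 − 11 = 17.

Gamma(shape=24, rate=17)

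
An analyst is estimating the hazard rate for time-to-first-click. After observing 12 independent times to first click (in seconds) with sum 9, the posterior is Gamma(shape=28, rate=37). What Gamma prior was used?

Gamma–exponential conjugacy: posterior shape = α + n, posterior rate = β + Σtᵢ.
So α = 28 − 12 = 16 and β = 37 − 9 = 28.

Gamma(shape=16, rate=28)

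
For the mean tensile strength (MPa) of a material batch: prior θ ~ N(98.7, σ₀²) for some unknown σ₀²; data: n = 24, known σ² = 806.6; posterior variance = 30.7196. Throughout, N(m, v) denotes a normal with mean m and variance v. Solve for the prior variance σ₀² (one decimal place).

σ₀² = 357.4

For the Normal–Normal model with known σ², precisions add: τ_n = τ₀ + n/σ².
So 1/σ₀² = 1/30.7196 − 24/806.6 = 0.032553 − 0.029755 = 0.002798.
Hence σ₀² = 1/0.002798 ≈ 357.4.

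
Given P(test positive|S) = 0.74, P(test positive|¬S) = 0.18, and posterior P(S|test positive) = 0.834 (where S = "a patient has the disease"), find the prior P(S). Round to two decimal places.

P(S) = 0.55

In odds form, posterior odds = prior odds × likelihood ratio, so prior odds = posterior odds ÷ LR.
Posterior odds = 0.834/(1−0.834) = 5.0241. LR = 0.74/0.18 = 4.1111.
Prior odds = 5.0241/4.1111 = 1.2221, so P(S) = 1.2221/(1+1.2221) ≈ 0.55.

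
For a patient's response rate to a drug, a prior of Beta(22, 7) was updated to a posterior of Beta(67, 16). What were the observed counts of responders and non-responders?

45 responders and 9 non-responders

Beta is conjugate to the binomial likelihood: posterior = Beta(a+s, b+f).
So s = 67 − 22 = 45 and f = 16 − 7 = 9.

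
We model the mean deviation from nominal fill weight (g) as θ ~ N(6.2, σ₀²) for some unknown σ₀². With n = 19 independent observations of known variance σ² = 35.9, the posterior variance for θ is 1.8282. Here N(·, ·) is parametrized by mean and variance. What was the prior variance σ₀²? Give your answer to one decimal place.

σ₀² = 56.4

For the Normal–Normal model with known σ², precisions add: τ_n = τ₀ + n/σ².
So 1/σ₀² = 1/1.8282 − 19/35.9 = 0.546986 − 0.529248 = 0.017738.
Hence σ₀² = 1/0.017738 ≈ 56.4.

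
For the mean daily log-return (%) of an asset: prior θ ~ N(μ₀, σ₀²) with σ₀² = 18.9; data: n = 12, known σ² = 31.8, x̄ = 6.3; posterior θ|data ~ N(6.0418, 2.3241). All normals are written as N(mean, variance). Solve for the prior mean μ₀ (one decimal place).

With known observation variance, the Normal–Normal posterior has precision τ_n = τ₀ + n/σ² and mean μ_n = (τ₀μ₀ + (n/σ²)x̄)/τ_n.
Here τ₀ = 1/18.9 = 0.052910 and τ_data = 12/31.8 = 0.377358, so τ_n = 0.430268.
Rearranging for μ₀: μ₀ = (μ_n·τ_n − τ_data·x̄)/τ₀ = (6.0418·0.430268 − 0.377358·6.3) / 0.052910 = 0.222238/0.052910 ≈ 4.2.

μ₀ = 4.2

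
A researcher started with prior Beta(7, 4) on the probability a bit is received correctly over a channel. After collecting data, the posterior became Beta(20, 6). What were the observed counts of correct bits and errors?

A Beta(a, b) prior with s successes and f failures in binomial data gives a Beta(a+s, b+f) posterior.
So s = 20 − 7 = 13 and f = 6 − 4 = 2.

13 correct bits and 2 errors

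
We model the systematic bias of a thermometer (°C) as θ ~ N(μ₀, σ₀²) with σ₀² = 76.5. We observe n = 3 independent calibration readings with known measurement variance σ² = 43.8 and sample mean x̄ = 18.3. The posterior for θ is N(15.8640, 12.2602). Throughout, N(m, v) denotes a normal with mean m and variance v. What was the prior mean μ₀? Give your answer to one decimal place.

μ₀ = 3.1

The posterior mean is a precision-weighted average: μ_n = (τ₀μ₀ + τ_data·x̄)/(τ₀+τ_data), with τ₀=1/σ₀² and τ_data=n/σ².
Here τ₀ = 1/76.5 = 0.013072 and τ_data = 3/43.8 = 0.068493, so τ_n = 0.081565.
Rearranging for μ₀: μ₀ = (μ_n·τ_n − τ_data·x̄)/τ₀ = (15.8640·0.081565 − 0.068493·18.3) / 0.013072 = 0.040525/0.013072 ≈ 3.1.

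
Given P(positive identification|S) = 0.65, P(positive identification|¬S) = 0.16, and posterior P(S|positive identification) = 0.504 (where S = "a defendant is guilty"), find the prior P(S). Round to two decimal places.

In odds form, posterior odds = prior odds × likelihood ratio, so prior odds = posterior odds ÷ LR.
Posterior odds = 0.504/(1−0.504) = 1.0161. LR = 0.65/0.16 = 4.0625.
Prior odds = 1.0161/4.0625 = 0.2501, so P(S) = 0.2501/(1+0.2501) ≈ 0.20.

P(S) = 0.20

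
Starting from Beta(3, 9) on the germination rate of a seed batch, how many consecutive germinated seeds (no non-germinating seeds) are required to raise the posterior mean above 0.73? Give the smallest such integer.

k = 22

After k germinated seeds and 0 non-germinating seeds the posterior is Beta(3+k, 9), with mean (3+k)/(3+9+k).
Set (3+k)/(12+k) > 0.73 and solve: k > (0.73·12 − 3)/(1 − 0.73) = 21.333.
The smallest integer exceeding 21.333 is 22, and checking k=22: (25)/(34) = 0.7353 > 0.73.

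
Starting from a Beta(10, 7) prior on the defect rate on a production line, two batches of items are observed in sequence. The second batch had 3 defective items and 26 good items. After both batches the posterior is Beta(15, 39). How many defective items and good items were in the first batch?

Because Beta–binomial updating is additive in the counts, the combined data contributed (α_post−α_prior, β_post−β_prior) successes and failures.
Total across both batches: 15−10=5 defective items, 39−7=32 good items.
Subtract the second batch: 5−3=2 defective items and 32−26=6 good items.

2 defective items and 6 good items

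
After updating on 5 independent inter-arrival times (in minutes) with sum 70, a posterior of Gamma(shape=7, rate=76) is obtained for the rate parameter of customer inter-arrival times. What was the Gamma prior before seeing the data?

For an exponential likelihood with a Gamma(α, β) prior on the rate, n observations with total T give posterior Gamma(α+n, β+T).
So α = 7 − 5 = 2 and β = 76 − 70 = 6.

Gamma(shape=2, rate=6)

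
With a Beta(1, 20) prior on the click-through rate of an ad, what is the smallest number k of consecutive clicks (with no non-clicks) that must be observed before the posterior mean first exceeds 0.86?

After k clicks and 0 non-clicks the posterior is Beta(1+k, 20), with mean (1+k)/(1+20+k).
Set (1+k)/(21+k) > 0.86 and solve: k > (0.86·21 − 1)/(1 − 0.86) = 121.857.
The smallest integer exceeding 121.857 is 122.

k = 122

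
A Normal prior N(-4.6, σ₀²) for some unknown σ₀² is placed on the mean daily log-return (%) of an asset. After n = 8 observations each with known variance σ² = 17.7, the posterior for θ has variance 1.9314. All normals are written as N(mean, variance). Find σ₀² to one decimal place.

For the Normal–Normal model with known σ², precisions add: τ_n = τ₀ + n/σ².
So 1/σ₀² = 1/1.9314 − 8/17.7 = 0.517759 − 0.451977 = 0.065782.
Hence σ₀² = 1/0.065782 ≈ 15.2.

σ₀² = 15.2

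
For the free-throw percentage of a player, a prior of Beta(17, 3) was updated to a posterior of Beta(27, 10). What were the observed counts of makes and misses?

Under Beta–binomial conjugacy the posterior parameters are (α+s, β+f).
Match parameters: s=27−17=10, f=10−3=7.

10 makes and 7 misses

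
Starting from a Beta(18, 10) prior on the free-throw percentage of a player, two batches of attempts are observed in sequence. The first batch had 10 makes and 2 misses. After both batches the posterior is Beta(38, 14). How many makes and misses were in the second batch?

Sequential conjugate updates are equivalent to a single update on the pooled data, so total successes = posterior α − prior α and total failures = posterior β − prior β.
Total across both batches: 38−18=20 makes, 14−10=4 misses.
Subtract the first batch: 20−10=10 makes and 4−2=2 misses.

10 makes and 2 misses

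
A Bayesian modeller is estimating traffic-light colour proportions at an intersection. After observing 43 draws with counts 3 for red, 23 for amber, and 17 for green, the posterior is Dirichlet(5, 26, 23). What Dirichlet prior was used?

For a Dirichlet(α) prior with multinomial counts c, the posterior is Dirichlet(α + c) componentwise.
Subtract each count from the matching posterior parameter: 5−3=2, 26−23=3, 23−17=6.

Dirichlet(2, 3, 6)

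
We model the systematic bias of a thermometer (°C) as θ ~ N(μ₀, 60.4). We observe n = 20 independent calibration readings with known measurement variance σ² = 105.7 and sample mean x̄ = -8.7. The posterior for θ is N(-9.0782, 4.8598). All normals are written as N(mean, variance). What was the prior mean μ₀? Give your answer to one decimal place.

The posterior mean is a precision-weighted average: μ_n = (τ₀μ₀ + τ_data·x̄)/(τ₀+τ_data), with τ₀=1/σ₀² and τ_data=n/σ².
Here τ₀ = 1/60.4 = 0.016556 and τ_data = 20/105.7 = 0.189215, so τ_n = 0.205771.
Rearranging for μ₀: μ₀ = (μ_n·τ_n − τ_data·x̄)/τ₀ = (-9.0782·0.205771 − 0.189215·-8.7) / 0.016556 = -0.221860/0.016556 ≈ -13.4.

μ₀ = -13.4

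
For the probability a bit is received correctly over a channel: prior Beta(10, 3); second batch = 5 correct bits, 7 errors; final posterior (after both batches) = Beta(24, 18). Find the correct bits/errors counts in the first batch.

9 correct bits and 8 errors

Because Beta–binomial updating is additive in the counts, the combined data contributed (α_post−α_prior, β_post−β_prior) successes and failures.
Total across both batches: 24−10=14 correct bits, 18−3=15 errors.
Subtract the second batch: 14−5=9 correct bits and 15−7=8 errors.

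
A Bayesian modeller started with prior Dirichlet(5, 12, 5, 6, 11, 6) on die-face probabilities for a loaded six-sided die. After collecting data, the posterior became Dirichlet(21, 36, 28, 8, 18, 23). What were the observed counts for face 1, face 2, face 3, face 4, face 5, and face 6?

counts (16, 24, 23, 2, 7, 17)

For a Dirichlet(α) prior with multinomial counts c, the posterior is Dirichlet(α + c) componentwise.
Counts are posterior − prior componentwise: 21−5=16, 36−12=24, 28−5=23, 8−6=2, 18−11=7, 23−6=17.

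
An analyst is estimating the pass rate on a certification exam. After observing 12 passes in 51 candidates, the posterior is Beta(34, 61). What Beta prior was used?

Beta(22, 22)

Beta is conjugate to the binomial likelihood: posterior = Beta(a+s, b+f).
So a = 34 − 12 = 22 and b = 61 − 39 = 22.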